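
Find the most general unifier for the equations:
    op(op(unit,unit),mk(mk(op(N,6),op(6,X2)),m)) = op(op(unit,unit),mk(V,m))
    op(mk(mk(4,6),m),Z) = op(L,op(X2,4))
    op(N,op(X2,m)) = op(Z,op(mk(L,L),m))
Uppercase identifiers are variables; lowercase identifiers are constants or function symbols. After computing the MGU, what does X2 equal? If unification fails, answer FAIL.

mk(mk(mk(4,6),m),mk(mk(4,6),m))

Decompose op/2: op(unit,unit) = op(unit,unit),  mk(mk(op(N,6),op(6,X2)),m) = mk(V,m).
Delete trivial equation op(unit,unit) = op(unit,unit).
Decompose mk/2: mk(op(N,6),op(6,X2)) = V,  m = m.
Bind V := mk(op(N,6),op(6,X2)); no other remaining equation mentions V.
Delete trivial equation m = m.
Decompose op/2: mk(mk(4,6),m) = L,  Z = op(X2,4).
Bind L := mk(mk(4,6),m); substituting into the one remaining equation that mentions L gives: op(N,op(X2,m)) = op(Z,op(mk(mk(mk(4,6),m),mk(mk(4,6),m)),m)).
Bind Z := op(X2,4); substituting into the remaining equation gives: op(N,op(X2,m)) = op(op(X2,4),op(mk(mk(mk(4,6),m),mk(mk(4,6),m)),m)).
Decompose op/2: N = op(X2,4),  op(X2,m) = op(mk(mk(mk(4,6),m),mk(mk(4,6),m)),m).
Bind N := op(X2,4); no other remaining equation mentions N. Substituting into the earlier binding gives V := mk(op(op(X2,4),6),op(6,X2)).
Decompose op/2: X2 = mk(mk(mk(4,6),m),mk(mk(4,6),m)),  m = m.
Bind X2 := mk(mk(mk(4,6),m),mk(mk(4,6),m)); no other remaining equation mentions X2. Substituting into the earlier bindings gives V := mk(op(op(mk(mk(mk(4,6),m),mk(mk(4,6),m)),4),6),op(6,mk(mk(mk(4,6),m),mk(mk(4,6),m)))), Z := op(mk(mk(mk(4,6),m),mk(mk(4,6),m)),4), N := op(mk(mk(mk(4,6),m),mk(mk(4,6),m)),4).
Delete trivial equation m = m.
MGU = { V -> mk(op(op(mk(mk(mk(4,6),m),mk(mk(4,6),m)),4),6),op(6,mk(mk(mk(4,6),m),mk(mk(4,6),m)))), L -> mk(mk(4,6),m), Z -> op(mk(mk(mk(4,6),m),mk(mk(4,6),m)),4), N -> op(mk(mk(mk(4,6),m),mk(mk(4,6),m)),4), X2 -> mk(mk(mk(4,6),m),mk(mk(4,6),m)) }, so X2 -> mk(mk(mk(4,6),m),mk(mk(4,6),m)).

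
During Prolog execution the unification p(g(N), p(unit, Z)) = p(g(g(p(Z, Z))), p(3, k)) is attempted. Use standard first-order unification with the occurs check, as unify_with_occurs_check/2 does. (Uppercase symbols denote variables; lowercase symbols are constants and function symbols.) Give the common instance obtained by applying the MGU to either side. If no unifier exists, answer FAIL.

Decompose p/2: g(N) = g(g(p(Z, Z))),  p(unit, Z) = p(3, k).
Decompose g/1: N = g(p(Z, Z)).
Bind N := g(p(Z, Z)); no other remaining equation mentions N.
Decompose p/2: unit = 3,  Z = k.
Clash: constants unit and 3 differ; no unifier exists.

FAIL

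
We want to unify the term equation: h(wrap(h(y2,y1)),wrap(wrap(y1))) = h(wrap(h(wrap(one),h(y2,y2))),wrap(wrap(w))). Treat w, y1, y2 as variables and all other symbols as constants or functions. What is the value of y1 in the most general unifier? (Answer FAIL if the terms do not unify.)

h(wrap(one),wrap(one))

Decompose h/2: wrap(h(y2,y1)) = wrap(h(wrap(one),h(y2,y2))),  wrap(wrap(y1)) = wrap(wrap(w)).
Decompose wrap/1: h(y2,y1) = h(wrap(one),h(y2,y2)).
Decompose h/2: y2 = wrap(one),  y1 = h(y2,y2).
Bind y2 := wrap(one); substituting into the one remaining equation that mentions y2 gives: y1 = h(wrap(one),wrap(one)).
Bind y1 := h(wrap(one),wrap(one)); substituting into the remaining equation gives: wrap(wrap(h(wrap(one),wrap(one)))) = wrap(wrap(w)).
Decompose wrap/1: wrap(h(wrap(one),wrap(one))) = wrap(w).
Decompose wrap/1: h(wrap(one),wrap(one)) = w.
Bind w := h(wrap(one),wrap(one)).
MGU = { y2 ↦ wrap(one), y1 ↦ h(wrap(one),wrap(one)), w ↦ h(wrap(one),wrap(one)) }, so y1 ↦ h(wrap(one),wrap(one)).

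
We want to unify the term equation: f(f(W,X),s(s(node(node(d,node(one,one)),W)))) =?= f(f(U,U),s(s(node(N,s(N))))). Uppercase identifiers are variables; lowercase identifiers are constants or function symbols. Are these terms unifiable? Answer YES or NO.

Decompose f/2: f(W,X) =?= f(U,U),  s(s(node(node(d,node(one,one)),W))) =?= s(s(node(N,s(N)))).
Decompose f/2: W =?= U,  X =?= U.
Bind W := U; substituting into the one remaining equation that mentions W gives: s(s(node(node(d,node(one,one)),U))) =?= s(s(node(N,s(N)))).
Bind X := U; no other remaining equation mentions X.
Decompose s/1: s(node(node(d,node(one,one)),U)) =?= s(node(N,s(N))).
Decompose s/1: node(node(d,node(one,one)),U) =?= node(N,s(N)).
Decompose node/2: node(d,node(one,one)) =?= N,  U =?= s(N).
Bind N := node(d,node(one,one)); substituting into the remaining equation gives: U =?= s(node(d,node(one,one))).
Bind U := s(node(d,node(one,one))). Substituting into the earlier bindings gives W := s(node(d,node(one,one))), X := s(node(d,node(one,one))).
No equations remain and no clash or occurs-check failure arose, so a unifier exists.

YES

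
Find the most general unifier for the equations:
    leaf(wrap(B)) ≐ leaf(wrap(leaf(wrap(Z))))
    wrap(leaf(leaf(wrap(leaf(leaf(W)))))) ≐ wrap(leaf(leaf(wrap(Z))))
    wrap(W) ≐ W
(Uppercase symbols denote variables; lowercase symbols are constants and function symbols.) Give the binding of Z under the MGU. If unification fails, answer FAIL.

Decompose leaf/1: wrap(B) ≐ wrap(leaf(wrap(Z))).
Decompose wrap/1: B ≐ leaf(wrap(Z)).
Bind B := leaf(wrap(Z)); no other remaining equation mentions B.
Decompose wrap/1: leaf(leaf(wrap(leaf(leaf(W))))) ≐ leaf(leaf(wrap(Z))).
Decompose leaf/1: leaf(wrap(leaf(leaf(W)))) ≐ leaf(wrap(Z)).
Decompose leaf/1: wrap(leaf(leaf(W))) ≐ wrap(Z).
Decompose wrap/1: leaf(leaf(W)) ≐ Z.
Bind Z := leaf(leaf(W)); no other remaining equation mentions Z. Substituting into the earlier binding gives B := leaf(wrap(leaf(leaf(W)))).
Occurs check fails: W occurs in wrap(W); the equation W ≐ wrap(W) has no finite solution.

FAIL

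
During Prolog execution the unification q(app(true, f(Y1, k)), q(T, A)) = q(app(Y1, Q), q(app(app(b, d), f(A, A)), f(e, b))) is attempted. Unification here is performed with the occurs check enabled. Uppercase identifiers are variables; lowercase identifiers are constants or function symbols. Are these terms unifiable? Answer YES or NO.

Decompose q/2: app(true, f(Y1, k)) = app(Y1, Q),  q(T, A) = q(app(app(b, d), f(A, A)), f(e, b)).
Decompose app/2: true = Y1,  f(Y1, k) = Q.
Bind Y1 := true; substituting into the one remaining equation that mentions Y1 gives: f(true, k) = Q.
Bind Q := f(true, k); no other remaining equation mentions Q.
Decompose q/2: T = app(app(b, d), f(A, A)),  A = f(e, b).
Bind T := app(app(b, d), f(A, A)); no other remaining equation mentions T.
Bind A := f(e, b). Substituting into the earlier binding gives T := app(app(b, d), f(f(e, b), f(e, b))).
No equations remain and no clash or occurs-check failure arose, so a unifier exists.

YES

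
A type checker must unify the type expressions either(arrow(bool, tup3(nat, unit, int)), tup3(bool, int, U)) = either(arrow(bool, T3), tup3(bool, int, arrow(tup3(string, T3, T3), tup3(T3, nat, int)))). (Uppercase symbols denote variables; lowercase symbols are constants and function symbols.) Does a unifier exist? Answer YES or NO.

YES

Decompose either/2: arrow(bool, tup3(nat, unit, int)) = arrow(bool, T3),  tup3(bool, int, U) = tup3(bool, int, arrow(tup3(string, T3, T3), tup3(T3, nat, int))).
Decompose arrow/2: bool = bool,  tup3(nat, unit, int) = T3.
Delete trivial equation bool = bool.
Bind T3 := tup3(nat, unit, int); substituting into the remaining equation gives: tup3(bool, int, U) = tup3(bool, int, arrow(tup3(string, tup3(nat, unit, int), tup3(nat, unit, int)), tup3(tup3(nat, unit, int), nat, int))).
Decompose tup3/3: bool = bool,  int = int,  U = arrow(tup3(string, tup3(nat, unit, int), tup3(nat, unit, int)), tup3(tup3(nat, unit, int), nat, int)).
Delete trivial equation bool = bool.
Delete trivial equation int = int.
Bind U := arrow(tup3(string, tup3(nat, unit, int), tup3(nat, unit, int)), tup3(tup3(nat, unit, int), nat, int)).
No equations remain and no clash or occurs-check failure arose, so a unifier exists.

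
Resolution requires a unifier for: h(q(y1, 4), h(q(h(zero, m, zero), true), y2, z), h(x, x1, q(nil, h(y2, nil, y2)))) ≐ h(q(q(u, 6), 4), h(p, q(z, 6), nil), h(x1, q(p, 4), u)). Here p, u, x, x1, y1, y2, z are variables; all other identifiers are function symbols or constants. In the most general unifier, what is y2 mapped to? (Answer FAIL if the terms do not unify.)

q(nil, 6)

Decompose h/3: q(y1, 4) ≐ q(q(u, 6), 4),  h(q(h(zero, m, zero), true), y2, z) ≐ h(p, q(z, 6), nil),  h(x, x1, q(nil, h(y2, nil, y2))) ≐ h(x1, q(p, 4), u).
Decompose q/2: y1 ≐ q(u, 6),  4 ≐ 4.
Bind y1 := q(u, 6); no other remaining equation mentions y1.
Delete trivial equation 4 ≐ 4.
Decompose h/3: q(h(zero, m, zero), true) ≐ p,  y2 ≐ q(z, 6),  z ≐ nil.
Bind p := q(h(zero, m, zero), true); substituting into the one remaining equation that mentions p gives: h(x, x1, q(nil, h(y2, nil, y2))) ≐ h(x1, q(q(h(zero, m, zero), true), 4), u).
Bind y2 := q(z, 6); substituting into the one remaining equation that mentions y2 gives: h(x, x1, q(nil, h(q(z, 6), nil, q(z, 6)))) ≐ h(x1, q(q(h(zero, m, zero), true), 4), u).
Bind z := nil; substituting into the remaining equation gives: h(x, x1, q(nil, h(q(nil, 6), nil, q(nil, 6)))) ≐ h(x1, q(q(h(zero, m, zero), true), 4), u). Substituting into the earlier binding gives y2 := q(nil, 6).
Decompose h/3: x ≐ x1,  x1 ≐ q(q(h(zero, m, zero), true), 4),  q(nil, h(q(nil, 6), nil, q(nil, 6))) ≐ u.
Bind x := x1; no other remaining equation mentions x.
Bind x1 := q(q(h(zero, m, zero), true), 4); no other remaining equation mentions x1. Substituting into the earlier binding gives x := q(q(h(zero, m, zero), true), 4).
Bind u := q(nil, h(q(nil, 6), nil, q(nil, 6))). Substituting into the earlier binding gives y1 := q(q(nil, h(q(nil, 6), nil, q(nil, 6))), 6).
MGU = { y1 -> q(q(nil, h(q(nil, 6), nil, q(nil, 6))), 6), p -> q(h(zero, m, zero), true), y2 -> q(nil, 6), z -> nil, x -> q(q(h(zero, m, zero), true), 4), x1 -> q(q(h(zero, m, zero), true), 4), u -> q(nil, h(q(nil, 6), nil, q(nil, 6))) }, so y2 -> q(nil, 6).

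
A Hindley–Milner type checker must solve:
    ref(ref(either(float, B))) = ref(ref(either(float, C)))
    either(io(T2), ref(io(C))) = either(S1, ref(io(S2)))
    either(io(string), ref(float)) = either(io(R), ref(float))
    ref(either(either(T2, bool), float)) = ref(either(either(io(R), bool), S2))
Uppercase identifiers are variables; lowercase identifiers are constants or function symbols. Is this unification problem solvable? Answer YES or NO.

Decompose ref/1: ref(either(float, B)) = ref(either(float, C)).
Decompose ref/1: either(float, B) = either(float, C).
Decompose either/2: float = float,  B = C.
Delete trivial equation float = float.
Bind B := C; no other remaining equation mentions B.
Decompose either/2: io(T2) = S1,  ref(io(C)) = ref(io(S2)).
Bind S1 := io(T2); no other remaining equation mentions S1.
Decompose ref/1: io(C) = io(S2).
Decompose io/1: C = S2.
Bind C := S2; no other remaining equation mentions C. Substituting into the earlier binding gives B := S2.
Decompose either/2: io(string) = io(R),  ref(float) = ref(float).
Decompose io/1: string = R.
Bind R := string; substituting into the one remaining equation that mentions R gives: ref(either(either(T2, bool), float)) = ref(either(either(io(string), bool), S2)).
Delete trivial equation ref(float) = ref(float).
Decompose ref/1: either(either(T2, bool), float) = either(either(io(string), bool), S2).
Decompose either/2: either(T2, bool) = either(io(string), bool),  float = S2.
Decompose either/2: T2 = io(string),  bool = bool.
Bind T2 := io(string); no other remaining equation mentions T2. Substituting into the earlier binding gives S1 := io(io(string)).
Delete trivial equation bool = bool.
Bind S2 := float. Substituting into the earlier bindings gives B := float, C := float.
No equations remain and no clash or occurs-check failure arose, so a unifier exists.

YES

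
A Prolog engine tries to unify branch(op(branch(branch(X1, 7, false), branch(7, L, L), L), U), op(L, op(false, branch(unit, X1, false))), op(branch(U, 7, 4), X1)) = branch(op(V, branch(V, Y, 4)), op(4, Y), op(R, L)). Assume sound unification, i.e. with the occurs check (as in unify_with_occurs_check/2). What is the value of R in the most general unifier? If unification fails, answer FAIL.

Decompose branch/3: op(branch(branch(X1, 7, false), branch(7, L, L), L), U) = op(V, branch(V, Y, 4)),  op(L, op(false, branch(unit, X1, false))) = op(4, Y),  op(branch(U, 7, 4), X1) = op(R, L).
Decompose op/2: branch(branch(X1, 7, false), branch(7, L, L), L) = V,  U = branch(V, Y, 4).
Bind V := branch(branch(X1, 7, false), branch(7, L, L), L); substituting into the one remaining equation that mentions V gives: U = branch(branch(branch(X1, 7, false), branch(7, L, L), L), Y, 4).
Bind U := branch(branch(branch(X1, 7, false), branch(7, L, L), L), Y, 4); substituting into the one remaining equation that mentions U gives: op(branch(branch(branch(branch(X1, 7, false), branch(7, L, L), L), Y, 4), 7, 4), X1) = op(R, L).
Decompose op/2: L = 4,  op(false, branch(unit, X1, false)) = Y.
Bind L := 4; substituting into the one remaining equation that mentions L gives: op(branch(branch(branch(branch(X1, 7, false), branch(7, 4, 4), 4), Y, 4), 7, 4), X1) = op(R, 4). Substituting into the earlier bindings gives V := branch(branch(X1, 7, false), branch(7, 4, 4), 4), U := branch(branch(branch(X1, 7, false), branch(7, 4, 4), 4), Y, 4).
Bind Y := op(false, branch(unit, X1, false)); substituting into the remaining equation gives: op(branch(branch(branch(branch(X1, 7, false), branch(7, 4, 4), 4), op(false, branch(unit, X1, false)), 4), 7, 4), X1) = op(R, 4). Substituting into the earlier binding gives U := branch(branch(branch(X1, 7, false), branch(7, 4, 4), 4), op(false, branch(unit, X1, false)), 4).
Decompose op/2: branch(branch(branch(branch(X1, 7, false), branch(7, 4, 4), 4), op(false, branch(unit, X1, false)), 4), 7, 4) = R,  X1 = 4.
Bind R := branch(branch(branch(branch(X1, 7, false), branch(7, 4, 4), 4), op(false, branch(unit, X1, false)), 4), 7, 4); no other remaining equation mentions R.
Bind X1 := 4. Substituting into the earlier bindings gives V := branch(branch(4, 7, false), branch(7, 4, 4), 4), U := branch(branch(branch(4, 7, false), branch(7, 4, 4), 4), op(false, branch(unit, 4, false)), 4), Y := op(false, branch(unit, 4, false)), R := branch(branch(branch(branch(4, 7, false), branch(7, 4, 4), 4), op(false, branch(unit, 4, false)), 4), 7, 4).
MGU = { V ↦ branch(branch(4, 7, false), branch(7, 4, 4), 4), U ↦ branch(branch(branch(4, 7, false), branch(7, 4, 4), 4), op(false, branch(unit, 4, false)), 4), L ↦ 4, Y ↦ op(false, branch(unit, 4, false)), R ↦ branch(branch(branch(branch(4, 7, false), branch(7, 4, 4), 4), op(false, branch(unit, 4, false)), 4), 7, 4), X1 ↦ 4 }, so R ↦ branch(branch(branch(branch(4, 7, false), branch(7, 4, 4), 4), op(false, branch(unit, 4, false)), 4), 7, 4).

branch(branch(branch(branch(4, 7, false), branch(7, 4, 4), 4), op(false, branch(unit, 4, false)), 4), 7, 4)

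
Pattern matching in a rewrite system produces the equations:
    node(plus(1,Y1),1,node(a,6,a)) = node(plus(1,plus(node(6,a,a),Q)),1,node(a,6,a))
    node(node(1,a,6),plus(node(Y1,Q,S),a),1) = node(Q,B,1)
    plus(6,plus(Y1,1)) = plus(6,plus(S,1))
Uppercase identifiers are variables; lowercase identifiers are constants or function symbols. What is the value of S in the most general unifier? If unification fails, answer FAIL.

plus(node(6,a,a),node(1,a,6))

Decompose node/3: plus(1,Y1) = plus(1,plus(node(6,a,a),Q)),  1 = 1,  node(a,6,a) = node(a,6,a).
Decompose plus/2: 1 = 1,  Y1 = plus(node(6,a,a),Q).
Delete trivial equation 1 = 1.
Bind Y1 := plus(node(6,a,a),Q); substituting into the 2 remaining equations that mention Y1 gives: node(node(1,a,6),plus(node(plus(node(6,a,a),Q),Q,S),a),1) = node(Q,B,1),  plus(6,plus(plus(node(6,a,a),Q),1)) = plus(6,plus(S,1)).
Delete trivial equation 1 = 1.
Delete trivial equation node(a,6,a) = node(a,6,a).
Decompose node/3: node(1,a,6) = Q,  plus(node(plus(node(6,a,a),Q),Q,S),a) = B,  1 = 1.
Bind Q := node(1,a,6); substituting into the 2 remaining equations that mention Q gives: plus(node(plus(node(6,a,a),node(1,a,6)),node(1,a,6),S),a) = B,  plus(6,plus(plus(node(6,a,a),node(1,a,6)),1)) = plus(6,plus(S,1)). Substituting into the earlier binding gives Y1 := plus(node(6,a,a),node(1,a,6)).
Bind B := plus(node(plus(node(6,a,a),node(1,a,6)),node(1,a,6),S),a); no other remaining equation mentions B.
Delete trivial equation 1 = 1.
Decompose plus/2: 6 = 6,  plus(plus(node(6,a,a),node(1,a,6)),1) = plus(S,1).
Delete trivial equation 6 = 6.
Decompose plus/2: plus(node(6,a,a),node(1,a,6)) = S,  1 = 1.
Bind S := plus(node(6,a,a),node(1,a,6)); no other remaining equation mentions S. Substituting into the earlier binding gives B := plus(node(plus(node(6,a,a),node(1,a,6)),node(1,a,6),plus(node(6,a,a),node(1,a,6))),a).
Delete trivial equation 1 = 1.
MGU = { Y1 -> plus(node(6,a,a),node(1,a,6)), Q -> node(1,a,6), B -> plus(node(plus(node(6,a,a),node(1,a,6)),node(1,a,6),plus(node(6,a,a),node(1,a,6))),a), S -> plus(node(6,a,a),node(1,a,6)) }, so S -> plus(node(6,a,a),node(1,a,6)).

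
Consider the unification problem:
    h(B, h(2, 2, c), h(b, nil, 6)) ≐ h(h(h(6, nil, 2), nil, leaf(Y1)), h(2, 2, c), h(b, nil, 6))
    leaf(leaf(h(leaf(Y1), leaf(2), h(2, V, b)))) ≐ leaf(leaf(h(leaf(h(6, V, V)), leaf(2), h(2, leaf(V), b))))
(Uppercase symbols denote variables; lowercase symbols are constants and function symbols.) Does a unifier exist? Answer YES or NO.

NO

Decompose h/3: B ≐ h(h(6, nil, 2), nil, leaf(Y1)),  h(2, 2, c) ≐ h(2, 2, c),  h(b, nil, 6) ≐ h(b, nil, 6).
Bind B := h(h(6, nil, 2), nil, leaf(Y1)); no other remaining equation mentions B.
Delete trivial equation h(2, 2, c) ≐ h(2, 2, c).
Delete trivial equation h(b, nil, 6) ≐ h(b, nil, 6).
Decompose leaf/1: leaf(h(leaf(Y1), leaf(2), h(2, V, b))) ≐ leaf(h(leaf(h(6, V, V)), leaf(2), h(2, leaf(V), b))).
Decompose leaf/1: h(leaf(Y1), leaf(2), h(2, V, b)) ≐ h(leaf(h(6, V, V)), leaf(2), h(2, leaf(V), b)).
Decompose h/3: leaf(Y1) ≐ leaf(h(6, V, V)),  leaf(2) ≐ leaf(2),  h(2, V, b) ≐ h(2, leaf(V), b).
Decompose leaf/1: Y1 ≐ h(6, V, V).
Bind Y1 := h(6, V, V); no other remaining equation mentions Y1. Substituting into the earlier binding gives B := h(h(6, nil, 2), nil, leaf(h(6, V, V))).
Delete trivial equation leaf(2) ≐ leaf(2).
Decompose h/3: 2 ≐ 2,  V ≐ leaf(V),  b ≐ b.
Delete trivial equation 2 ≐ 2.
Occurs check fails: V occurs in leaf(V); the equation V ≐ leaf(V) has no finite solution.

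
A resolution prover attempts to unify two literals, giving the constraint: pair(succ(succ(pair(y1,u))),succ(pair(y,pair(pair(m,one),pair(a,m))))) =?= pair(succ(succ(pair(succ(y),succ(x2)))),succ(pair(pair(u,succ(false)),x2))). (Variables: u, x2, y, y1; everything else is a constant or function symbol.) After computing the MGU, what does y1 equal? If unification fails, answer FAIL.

succ(pair(succ(pair(pair(m,one),pair(a,m))),succ(false)))

Decompose pair/2: succ(succ(pair(y1,u))) =?= succ(succ(pair(succ(y),succ(x2)))),  succ(pair(y,pair(pair(m,one),pair(a,m)))) =?= succ(pair(pair(u,succ(false)),x2)).
Decompose succ/1: succ(pair(y1,u)) =?= succ(pair(succ(y),succ(x2))).
Decompose succ/1: pair(y1,u) =?= pair(succ(y),succ(x2)).
Decompose pair/2: y1 =?= succ(y),  u =?= succ(x2).
Bind y1 := succ(y); no other remaining equation mentions y1.
Bind u := succ(x2); substituting into the remaining equation gives: succ(pair(y,pair(pair(m,one),pair(a,m)))) =?= succ(pair(pair(succ(x2),succ(false)),x2)).
Decompose succ/1: pair(y,pair(pair(m,one),pair(a,m))) =?= pair(pair(succ(x2),succ(false)),x2).
Decompose pair/2: y =?= pair(succ(x2),succ(false)),  pair(pair(m,one),pair(a,m)) =?= x2.
Bind y := pair(succ(x2),succ(false)); no other remaining equation mentions y. Substituting into the earlier binding gives y1 := succ(pair(succ(x2),succ(false))).
Bind x2 := pair(pair(m,one),pair(a,m)). Substituting into the earlier bindings gives y1 := succ(pair(succ(pair(pair(m,one),pair(a,m))),succ(false))), u := succ(pair(pair(m,one),pair(a,m))), y := pair(succ(pair(pair(m,one),pair(a,m))),succ(false)).
MGU = { y1 -> succ(pair(succ(pair(pair(m,one),pair(a,m))),succ(false))), u -> succ(pair(pair(m,one),pair(a,m))), y -> pair(succ(pair(pair(m,one),pair(a,m))),succ(false)), x2 -> pair(pair(m,one),pair(a,m)) }, so y1 -> succ(pair(succ(pair(pair(m,one),pair(a,m))),succ(false))).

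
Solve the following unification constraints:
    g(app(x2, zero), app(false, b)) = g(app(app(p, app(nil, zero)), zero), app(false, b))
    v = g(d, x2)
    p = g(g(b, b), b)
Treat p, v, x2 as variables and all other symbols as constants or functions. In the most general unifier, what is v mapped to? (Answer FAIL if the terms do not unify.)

Decompose g/2: app(x2, zero) = app(app(p, app(nil, zero)), zero),  app(false, b) = app(false, b).
Decompose app/2: x2 = app(p, app(nil, zero)),  zero = zero.
Bind x2 := app(p, app(nil, zero)); substituting into the one remaining equation that mentions x2 gives: v = g(d, app(p, app(nil, zero))).
Delete trivial equation zero = zero.
Delete trivial equation app(false, b) = app(false, b).
Bind v := g(d, app(p, app(nil, zero))); no other remaining equation mentions v.
Bind p := g(g(b, b), b). Substituting into the earlier bindings gives x2 := app(g(g(b, b), b), app(nil, zero)), v := g(d, app(g(g(b, b), b), app(nil, zero))).
MGU = { x2 -> app(g(g(b, b), b), app(nil, zero)), v -> g(d, app(g(g(b, b), b), app(nil, zero))), p -> g(g(b, b), b) }, so v -> g(d, app(g(g(b, b), b), app(nil, zero))).

g(d, app(g(g(b, b), b), app(nil, zero)))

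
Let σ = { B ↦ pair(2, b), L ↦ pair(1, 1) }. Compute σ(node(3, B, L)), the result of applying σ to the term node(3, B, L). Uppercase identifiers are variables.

node(3, pair(2, b), pair(1, 1))

Replace each occurrence of B with pair(2, b).
Replace each occurrence of L with pair(1, 1).
Result: node(3, pair(2, b), pair(1, 1)).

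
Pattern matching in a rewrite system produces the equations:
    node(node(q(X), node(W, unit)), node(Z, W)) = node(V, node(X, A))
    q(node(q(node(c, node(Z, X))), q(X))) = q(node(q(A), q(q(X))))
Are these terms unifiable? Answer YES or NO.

NO

Decompose node/2: node(q(X), node(W, unit)) = V,  node(Z, W) = node(X, A).
Bind V := node(q(X), node(W, unit)); no other remaining equation mentions V.
Decompose node/2: Z = X,  W = A.
Bind Z := X; substituting into the one remaining equation that mentions Z gives: q(node(q(node(c, node(X, X))), q(X))) = q(node(q(A), q(q(X)))).
Bind W := A; no other remaining equation mentions W. Substituting into the earlier binding gives V := node(q(X), node(A, unit)).
Decompose q/1: node(q(node(c, node(X, X))), q(X)) = node(q(A), q(q(X))).
Decompose node/2: q(node(c, node(X, X))) = q(A),  q(X) = q(q(X)).
Decompose q/1: node(c, node(X, X)) = A.
Bind A := node(c, node(X, X)); no other remaining equation mentions A. Substituting into the earlier bindings gives V := node(q(X), node(node(c, node(X, X)), unit)), W := node(c, node(X, X)).
Decompose q/1: X = q(X).
Occurs check fails: X occurs in q(X); the equation X = q(X) has no finite solution.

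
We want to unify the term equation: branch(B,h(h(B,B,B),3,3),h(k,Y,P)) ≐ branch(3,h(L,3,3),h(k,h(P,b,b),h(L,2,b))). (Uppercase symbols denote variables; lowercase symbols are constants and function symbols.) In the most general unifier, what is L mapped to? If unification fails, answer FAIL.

h(3,3,3)

Decompose branch/3: B ≐ 3,  h(h(B,B,B),3,3) ≐ h(L,3,3),  h(k,Y,P) ≐ h(k,h(P,b,b),h(L,2,b)).
Bind B := 3; substituting into the one remaining equation that mentions B gives: h(h(3,3,3),3,3) ≐ h(L,3,3).
Decompose h/3: h(3,3,3) ≐ L,  3 ≐ 3,  3 ≐ 3.
Bind L := h(3,3,3); substituting into the one remaining equation that mentions L gives: h(k,Y,P) ≐ h(k,h(P,b,b),h(h(3,3,3),2,b)).
Delete trivial equation 3 ≐ 3.
Delete trivial equation 3 ≐ 3.
Decompose h/3: k ≐ k,  Y ≐ h(P,b,b),  P ≐ h(h(3,3,3),2,b).
Delete trivial equation k ≐ k.
Bind Y := h(P,b,b); no other remaining equation mentions Y.
Bind P := h(h(3,3,3),2,b). Substituting into the earlier binding gives Y := h(h(h(3,3,3),2,b),b,b).
MGU = { B := 3, L := h(3,3,3), Y := h(h(h(3,3,3),2,b),b,b), P := h(h(3,3,3),2,b) }, so L := h(3,3,3).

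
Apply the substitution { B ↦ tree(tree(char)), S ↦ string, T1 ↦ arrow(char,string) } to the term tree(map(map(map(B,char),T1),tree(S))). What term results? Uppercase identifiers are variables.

Replace each occurrence of B with tree(tree(char)).
Replace each occurrence of S with string.
Replace each occurrence of T1 with arrow(char,string).
Result: tree(map(map(map(tree(tree(char)),char),arrow(char,string)),tree(string))).

tree(map(map(map(tree(tree(char)),char),arrow(char,string)),tree(string)))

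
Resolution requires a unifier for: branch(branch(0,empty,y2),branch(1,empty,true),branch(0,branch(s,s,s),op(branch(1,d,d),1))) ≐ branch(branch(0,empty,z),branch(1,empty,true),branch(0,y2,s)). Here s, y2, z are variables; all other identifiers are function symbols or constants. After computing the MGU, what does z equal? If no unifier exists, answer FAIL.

Decompose branch/3: branch(0,empty,y2) ≐ branch(0,empty,z),  branch(1,empty,true) ≐ branch(1,empty,true),  branch(0,branch(s,s,s),op(branch(1,d,d),1)) ≐ branch(0,y2,s).
Decompose branch/3: 0 ≐ 0,  empty ≐ empty,  y2 ≐ z.
Delete trivial equation 0 ≐ 0.
Delete trivial equation empty ≐ empty.
Bind y2 := z; substituting into the one remaining equation that mentions y2 gives: branch(0,branch(s,s,s),op(branch(1,d,d),1)) ≐ branch(0,z,s).
Delete trivial equation branch(1,empty,true) ≐ branch(1,empty,true).
Decompose branch/3: 0 ≐ 0,  branch(s,s,s) ≐ z,  op(branch(1,d,d),1) ≐ s.
Delete trivial equation 0 ≐ 0.
Bind z := branch(s,s,s); no other remaining equation mentions z. Substituting into the earlier binding gives y2 := branch(s,s,s).
Bind s := op(branch(1,d,d),1). Substituting into the earlier bindings gives y2 := branch(op(branch(1,d,d),1),op(branch(1,d,d),1),op(branch(1,d,d),1)), z := branch(op(branch(1,d,d),1),op(branch(1,d,d),1),op(branch(1,d,d),1)).
MGU = { y2 := branch(op(branch(1,d,d),1),op(branch(1,d,d),1),op(branch(1,d,d),1)), z := branch(op(branch(1,d,d),1),op(branch(1,d,d),1),op(branch(1,d,d),1)), s := op(branch(1,d,d),1) }, so z := branch(op(branch(1,d,d),1),op(branch(1,d,d),1),op(branch(1,d,d),1)).

branch(op(branch(1,d,d),1),op(branch(1,d,d),1),op(branch(1,d,d),1))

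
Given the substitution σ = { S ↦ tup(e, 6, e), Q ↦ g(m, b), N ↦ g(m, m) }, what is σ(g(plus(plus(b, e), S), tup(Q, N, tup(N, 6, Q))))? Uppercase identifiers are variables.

Replace each occurrence of S with tup(e, 6, e).
Replace each occurrence of Q with g(m, b).
Replace each occurrence of N with g(m, m).
Result: g(plus(plus(b, e), tup(e, 6, e)), tup(g(m, b), g(m, m), tup(g(m, m), 6, g(m, b)))).

g(plus(plus(b, e), tup(e, 6, e)), tup(g(m, b), g(m, m), tup(g(m, m), 6, g(m, b))))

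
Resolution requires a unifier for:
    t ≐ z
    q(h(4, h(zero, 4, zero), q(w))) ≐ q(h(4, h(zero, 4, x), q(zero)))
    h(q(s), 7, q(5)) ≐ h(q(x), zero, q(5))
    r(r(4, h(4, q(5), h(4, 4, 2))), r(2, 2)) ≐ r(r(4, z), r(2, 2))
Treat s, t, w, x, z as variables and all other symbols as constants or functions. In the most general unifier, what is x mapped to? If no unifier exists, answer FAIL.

Bind t := z; no other remaining equation mentions t.
Decompose q/1: h(4, h(zero, 4, zero), q(w)) ≐ h(4, h(zero, 4, x), q(zero)).
Decompose h/3: 4 ≐ 4,  h(zero, 4, zero) ≐ h(zero, 4, x),  q(w) ≐ q(zero).
Delete trivial equation 4 ≐ 4.
Decompose h/3: zero ≐ zero,  4 ≐ 4,  zero ≐ x.
Delete trivial equation zero ≐ zero.
Delete trivial equation 4 ≐ 4.
Bind x := zero; substituting into the one remaining equation that mentions x gives: h(q(s), 7, q(5)) ≐ h(q(zero), zero, q(5)).
Decompose q/1: w ≐ zero.
Bind w := zero; no other remaining equation mentions w.
Decompose h/3: q(s) ≐ q(zero),  7 ≐ zero,  q(5) ≐ q(5).
Decompose q/1: s ≐ zero.
Bind s := zero; no other remaining equation mentions s.
Clash: constants 7 and zero differ; no unifier exists.

FAIL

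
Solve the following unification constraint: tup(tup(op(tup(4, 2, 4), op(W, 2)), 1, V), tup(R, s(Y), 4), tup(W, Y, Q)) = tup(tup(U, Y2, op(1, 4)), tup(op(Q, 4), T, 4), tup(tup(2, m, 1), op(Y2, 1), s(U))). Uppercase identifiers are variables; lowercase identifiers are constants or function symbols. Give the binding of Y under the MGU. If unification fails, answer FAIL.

op(1, 1)

Decompose tup/3: tup(op(tup(4, 2, 4), op(W, 2)), 1, V) = tup(U, Y2, op(1, 4)),  tup(R, s(Y), 4) = tup(op(Q, 4), T, 4),  tup(W, Y, Q) = tup(tup(2, m, 1), op(Y2, 1), s(U)).
Decompose tup/3: op(tup(4, 2, 4), op(W, 2)) = U,  1 = Y2,  V = op(1, 4).
Bind U := op(tup(4, 2, 4), op(W, 2)); substituting into the one remaining equation that mentions U gives: tup(W, Y, Q) = tup(tup(2, m, 1), op(Y2, 1), s(op(tup(4, 2, 4), op(W, 2)))).
Bind Y2 := 1; substituting into the one remaining equation that mentions Y2 gives: tup(W, Y, Q) = tup(tup(2, m, 1), op(1, 1), s(op(tup(4, 2, 4), op(W, 2)))).
Bind V := op(1, 4); no other remaining equation mentions V.
Decompose tup/3: R = op(Q, 4),  s(Y) = T,  4 = 4.
Bind R := op(Q, 4); no other remaining equation mentions R.
Bind T := s(Y); no other remaining equation mentions T.
Delete trivial equation 4 = 4.
Decompose tup/3: W = tup(2, m, 1),  Y = op(1, 1),  Q = s(op(tup(4, 2, 4), op(W, 2))).
Bind W := tup(2, m, 1); substituting into the one remaining equation that mentions W gives: Q = s(op(tup(4, 2, 4), op(tup(2, m, 1), 2))). Substituting into the earlier binding gives U := op(tup(4, 2, 4), op(tup(2, m, 1), 2)).
Bind Y := op(1, 1); no other remaining equation mentions Y. Substituting into the earlier binding gives T := s(op(1, 1)).
Bind Q := s(op(tup(4, 2, 4), op(tup(2, m, 1), 2))). Substituting into the earlier binding gives R := op(s(op(tup(4, 2, 4), op(tup(2, m, 1), 2))), 4).
MGU = { U := op(tup(4, 2, 4), op(tup(2, m, 1), 2)), Y2 := 1, V := op(1, 4), R := op(s(op(tup(4, 2, 4), op(tup(2, m, 1), 2))), 4), T := s(op(1, 1)), W := tup(2, m, 1), Y := op(1, 1), Q := s(op(tup(4, 2, 4), op(tup(2, m, 1), 2))) }, so Y := op(1, 1).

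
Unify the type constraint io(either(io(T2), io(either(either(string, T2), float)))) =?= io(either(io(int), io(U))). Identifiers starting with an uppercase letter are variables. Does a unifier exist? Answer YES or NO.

Decompose io/1: either(io(T2), io(either(either(string, T2), float))) =?= either(io(int), io(U)).
Decompose either/2: io(T2) =?= io(int),  io(either(either(string, T2), float)) =?= io(U).
Decompose io/1: T2 =?= int.
Bind T2 := int; substituting into the remaining equation gives: io(either(either(string, int), float)) =?= io(U).
Decompose io/1: either(either(string, int), float) =?= U.
Bind U := either(either(string, int), float).
No equations remain and no clash or occurs-check failure arose, so a unifier exists.

YES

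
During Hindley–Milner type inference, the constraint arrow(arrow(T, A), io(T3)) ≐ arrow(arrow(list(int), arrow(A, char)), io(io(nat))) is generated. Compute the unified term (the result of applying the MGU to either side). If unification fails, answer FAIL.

Decompose arrow/2: arrow(T, A) ≐ arrow(list(int), arrow(A, char)),  io(T3) ≐ io(io(nat)).
Decompose arrow/2: T ≐ list(int),  A ≐ arrow(A, char).
Bind T := list(int); no other remaining equation mentions T.
Occurs check fails: A occurs in arrow(A, char); the equation A ≐ arrow(A, char) has no finite solution.

FAIL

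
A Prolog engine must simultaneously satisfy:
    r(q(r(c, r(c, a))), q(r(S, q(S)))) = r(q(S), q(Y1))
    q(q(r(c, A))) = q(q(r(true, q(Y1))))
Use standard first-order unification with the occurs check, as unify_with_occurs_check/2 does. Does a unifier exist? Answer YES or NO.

NO

Decompose r/2: q(r(c, r(c, a))) = q(S),  q(r(S, q(S))) = q(Y1).
Decompose q/1: r(c, r(c, a)) = S.
Bind S := r(c, r(c, a)); substituting into the one remaining equation that mentions S gives: q(r(r(c, r(c, a)), q(r(c, r(c, a))))) = q(Y1).
Decompose q/1: r(r(c, r(c, a)), q(r(c, r(c, a)))) = Y1.
Bind Y1 := r(r(c, r(c, a)), q(r(c, r(c, a)))); substituting into the remaining equation gives: q(q(r(c, A))) = q(q(r(true, q(r(r(c, r(c, a)), q(r(c, r(c, a)))))))).
Decompose q/1: q(r(c, A)) = q(r(true, q(r(r(c, r(c, a)), q(r(c, r(c, a))))))).
Decompose q/1: r(c, A) = r(true, q(r(r(c, r(c, a)), q(r(c, r(c, a)))))).
Decompose r/2: c = true,  A = q(r(r(c, r(c, a)), q(r(c, r(c, a))))).
Clash: constants c and true differ; no unifier exists.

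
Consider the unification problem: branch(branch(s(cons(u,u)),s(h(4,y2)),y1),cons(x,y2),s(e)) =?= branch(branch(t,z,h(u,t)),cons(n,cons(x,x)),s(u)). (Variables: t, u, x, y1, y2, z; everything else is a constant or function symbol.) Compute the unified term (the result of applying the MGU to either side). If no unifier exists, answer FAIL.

Decompose branch/3: branch(s(cons(u,u)),s(h(4,y2)),y1) =?= branch(t,z,h(u,t)),  cons(x,y2) =?= cons(n,cons(x,x)),  s(e) =?= s(u).
Decompose branch/3: s(cons(u,u)) =?= t,  s(h(4,y2)) =?= z,  y1 =?= h(u,t).
Bind t := s(cons(u,u)); substituting into the one remaining equation that mentions t gives: y1 =?= h(u,s(cons(u,u))).
Bind z := s(h(4,y2)); no other remaining equation mentions z.
Bind y1 := h(u,s(cons(u,u))); no other remaining equation mentions y1.
Decompose cons/2: x =?= n,  y2 =?= cons(x,x).
Bind x := n; substituting into the one remaining equation that mentions x gives: y2 =?= cons(n,n).
Bind y2 := cons(n,n); no other remaining equation mentions y2. Substituting into the earlier binding gives z := s(h(4,cons(n,n))).
Decompose s/1: e =?= u.
Bind u := e. Substituting into the earlier bindings gives t := s(cons(e,e)), y1 := h(e,s(cons(e,e))).
Applying the MGU to either side gives branch(branch(s(cons(e,e)),s(h(4,cons(n,n))),h(e,s(cons(e,e)))),cons(n,cons(n,n)),s(e)).

branch(branch(s(cons(e,e)),s(h(4,cons(n,n))),h(e,s(cons(e,e)))),cons(n,cons(n,n)),s(e))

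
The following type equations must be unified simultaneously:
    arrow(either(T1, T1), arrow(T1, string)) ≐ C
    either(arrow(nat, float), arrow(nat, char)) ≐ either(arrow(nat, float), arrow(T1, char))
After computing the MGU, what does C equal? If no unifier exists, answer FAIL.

arrow(either(nat, nat), arrow(nat, string))

Bind C := arrow(either(T1, T1), arrow(T1, string)); no other remaining equation mentions C.
Decompose either/2: arrow(nat, float) ≐ arrow(nat, float),  arrow(nat, char) ≐ arrow(T1, char).
Delete trivial equation arrow(nat, float) ≐ arrow(nat, float).
Decompose arrow/2: nat ≐ T1,  char ≐ char.
Bind T1 := nat; no other remaining equation mentions T1. Substituting into the earlier binding gives C := arrow(either(nat, nat), arrow(nat, string)).
Delete trivial equation char ≐ char.
MGU = { C := arrow(either(nat, nat), arrow(nat, string)), T1 := nat }, so C := arrow(either(nat, nat), arrow(nat, string)).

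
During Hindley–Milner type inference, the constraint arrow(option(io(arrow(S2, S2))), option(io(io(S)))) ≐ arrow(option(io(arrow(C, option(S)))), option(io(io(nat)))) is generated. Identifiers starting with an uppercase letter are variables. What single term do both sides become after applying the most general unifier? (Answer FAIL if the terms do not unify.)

Decompose arrow/2: option(io(arrow(S2, S2))) ≐ option(io(arrow(C, option(S)))),  option(io(io(S))) ≐ option(io(io(nat))).
Decompose option/1: io(arrow(S2, S2)) ≐ io(arrow(C, option(S))).
Decompose io/1: arrow(S2, S2) ≐ arrow(C, option(S)).
Decompose arrow/2: S2 ≐ C,  S2 ≐ option(S).
Bind S2 := C; substituting into the one remaining equation that mentions S2 gives: C ≐ option(S).
Bind C := option(S); no other remaining equation mentions C. Substituting into the earlier binding gives S2 := option(S).
Decompose option/1: io(io(S)) ≐ io(io(nat)).
Decompose io/1: io(S) ≐ io(nat).
Decompose io/1: S ≐ nat.
Bind S := nat. Substituting into the earlier bindings gives S2 := option(nat), C := option(nat).
Applying the MGU to either side gives arrow(option(io(arrow(option(nat), option(nat)))), option(io(io(nat)))).

arrow(option(io(arrow(option(nat), option(nat)))), option(io(io(nat))))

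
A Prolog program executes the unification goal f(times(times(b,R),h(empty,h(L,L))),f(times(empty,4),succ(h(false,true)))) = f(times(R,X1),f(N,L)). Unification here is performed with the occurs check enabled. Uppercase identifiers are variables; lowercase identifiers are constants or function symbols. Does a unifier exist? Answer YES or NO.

NO

Decompose f/2: times(times(b,R),h(empty,h(L,L))) = times(R,X1),  f(times(empty,4),succ(h(false,true))) = f(N,L).
Decompose times/2: times(b,R) = R,  h(empty,h(L,L)) = X1.
Occurs check fails: R occurs in times(b,R); the equation R = times(b,R) has no finite solution.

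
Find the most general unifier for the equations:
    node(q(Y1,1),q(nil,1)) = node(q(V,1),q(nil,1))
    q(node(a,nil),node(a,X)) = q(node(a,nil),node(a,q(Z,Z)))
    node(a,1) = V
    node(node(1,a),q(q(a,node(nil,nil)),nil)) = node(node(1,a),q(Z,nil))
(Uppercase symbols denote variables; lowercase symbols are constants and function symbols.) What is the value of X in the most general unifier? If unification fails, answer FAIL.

q(q(a,node(nil,nil)),q(a,node(nil,nil)))

Decompose node/2: q(Y1,1) = q(V,1),  q(nil,1) = q(nil,1).
Decompose q/2: Y1 = V,  1 = 1.
Bind Y1 := V; no other remaining equation mentions Y1.
Delete trivial equation 1 = 1.
Delete trivial equation q(nil,1) = q(nil,1).
Decompose q/2: node(a,nil) = node(a,nil),  node(a,X) = node(a,q(Z,Z)).
Delete trivial equation node(a,nil) = node(a,nil).
Decompose node/2: a = a,  X = q(Z,Z).
Delete trivial equation a = a.
Bind X := q(Z,Z); no other remaining equation mentions X.
Bind V := node(a,1); no other remaining equation mentions V. Substituting into the earlier binding gives Y1 := node(a,1).
Decompose node/2: node(1,a) = node(1,a),  q(q(a,node(nil,nil)),nil) = q(Z,nil).
Delete trivial equation node(1,a) = node(1,a).
Decompose q/2: q(a,node(nil,nil)) = Z,  nil = nil.
Bind Z := q(a,node(nil,nil)); no other remaining equation mentions Z. Substituting into the earlier binding gives X := q(q(a,node(nil,nil)),q(a,node(nil,nil))).
Delete trivial equation nil = nil.
MGU = { Y1 ↦ node(a,1), X ↦ q(q(a,node(nil,nil)),q(a,node(nil,nil))), V ↦ node(a,1), Z ↦ q(a,node(nil,nil)) }, so X ↦ q(q(a,node(nil,nil)),q(a,node(nil,nil))).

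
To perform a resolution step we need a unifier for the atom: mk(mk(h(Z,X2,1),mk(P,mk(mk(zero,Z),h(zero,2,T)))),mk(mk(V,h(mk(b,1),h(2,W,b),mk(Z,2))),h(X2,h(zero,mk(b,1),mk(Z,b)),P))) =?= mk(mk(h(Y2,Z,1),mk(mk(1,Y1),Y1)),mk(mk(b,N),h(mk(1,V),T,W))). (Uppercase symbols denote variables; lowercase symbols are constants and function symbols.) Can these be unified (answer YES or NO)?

YES

Decompose mk/2: mk(h(Z,X2,1),mk(P,mk(mk(zero,Z),h(zero,2,T)))) =?= mk(h(Y2,Z,1),mk(mk(1,Y1),Y1)),  mk(mk(V,h(mk(b,1),h(2,W,b),mk(Z,2))),h(X2,h(zero,mk(b,1),mk(Z,b)),P)) =?= mk(mk(b,N),h(mk(1,V),T,W)).
Decompose mk/2: h(Z,X2,1) =?= h(Y2,Z,1),  mk(P,mk(mk(zero,Z),h(zero,2,T))) =?= mk(mk(1,Y1),Y1).
Decompose h/3: Z =?= Y2,  X2 =?= Z,  1 =?= 1.
Bind Z := Y2; substituting into the 3 remaining equations that mention Z gives: X2 =?= Y2,  mk(P,mk(mk(zero,Y2),h(zero,2,T))) =?= mk(mk(1,Y1),Y1),  mk(mk(V,h(mk(b,1),h(2,W,b),mk(Y2,2))),h(X2,h(zero,mk(b,1),mk(Y2,b)),P)) =?= mk(mk(b,N),h(mk(1,V),T,W)).
Bind X2 := Y2; substituting into the one remaining equation that mentions X2 gives: mk(mk(V,h(mk(b,1),h(2,W,b),mk(Y2,2))),h(Y2,h(zero,mk(b,1),mk(Y2,b)),P)) =?= mk(mk(b,N),h(mk(1,V),T,W)).
Delete trivial equation 1 =?= 1.
Decompose mk/2: P =?= mk(1,Y1),  mk(mk(zero,Y2),h(zero,2,T)) =?= Y1.
Bind P := mk(1,Y1); substituting into the one remaining equation that mentions P gives: mk(mk(V,h(mk(b,1),h(2,W,b),mk(Y2,2))),h(Y2,h(zero,mk(b,1),mk(Y2,b)),mk(1,Y1))) =?= mk(mk(b,N),h(mk(1,V),T,W)).
Bind Y1 := mk(mk(zero,Y2),h(zero,2,T)); substituting into the remaining equation gives: mk(mk(V,h(mk(b,1),h(2,W,b),mk(Y2,2))),h(Y2,h(zero,mk(b,1),mk(Y2,b)),mk(1,mk(mk(zero,Y2),h(zero,2,T))))) =?= mk(mk(b,N),h(mk(1,V),T,W)). Substituting into the earlier binding gives P := mk(1,mk(mk(zero,Y2),h(zero,2,T))).
Decompose mk/2: mk(V,h(mk(b,1),h(2,W,b),mk(Y2,2))) =?= mk(b,N),  h(Y2,h(zero,mk(b,1),mk(Y2,b)),mk(1,mk(mk(zero,Y2),h(zero,2,T)))) =?= h(mk(1,V),T,W).
Decompose mk/2: V =?= b,  h(mk(b,1),h(2,W,b),mk(Y2,2)) =?= N.
Bind V := b; substituting into the one remaining equation that mentions V gives: h(Y2,h(zero,mk(b,1),mk(Y2,b)),mk(1,mk(mk(zero,Y2),h(zero,2,T)))) =?= h(mk(1,b),T,W).
Bind N := h(mk(b,1),h(2,W,b),mk(Y2,2)); no other remaining equation mentions N.
Decompose h/3: Y2 =?= mk(1,b),  h(zero,mk(b,1),mk(Y2,b)) =?= T,  mk(1,mk(mk(zero,Y2),h(zero,2,T))) =?= W.
Bind Y2 := mk(1,b); substituting into the remaining equations gives: h(zero,mk(b,1),mk(mk(1,b),b)) =?= T,  mk(1,mk(mk(zero,mk(1,b)),h(zero,2,T))) =?= W. Substituting into the earlier bindings gives Z := mk(1,b), X2 := mk(1,b), P := mk(1,mk(mk(zero,mk(1,b)),h(zero,2,T))), Y1 := mk(mk(zero,mk(1,b)),h(zero,2,T)), N := h(mk(b,1),h(2,W,b),mk(mk(1,b),2)).
Bind T := h(zero,mk(b,1),mk(mk(1,b),b)); substituting into the remaining equation gives: mk(1,mk(mk(zero,mk(1,b)),h(zero,2,h(zero,mk(b,1),mk(mk(1,b),b))))) =?= W. Substituting into the earlier bindings gives P := mk(1,mk(mk(zero,mk(1,b)),h(zero,2,h(zero,mk(b,1),mk(mk(1,b),b))))), Y1 := mk(mk(zero,mk(1,b)),h(zero,2,h(zero,mk(b,1),mk(mk(1,b),b)))).
Bind W := mk(1,mk(mk(zero,mk(1,b)),h(zero,2,h(zero,mk(b,1),mk(mk(1,b),b))))). Substituting into the earlier binding gives N := h(mk(b,1),h(2,mk(1,mk(mk(zero,mk(1,b)),h(zero,2,h(zero,mk(b,1),mk(mk(1,b),b))))),b),mk(mk(1,b),2)).
No equations remain and no clash or occurs-check failure arose, so a unifier exists.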